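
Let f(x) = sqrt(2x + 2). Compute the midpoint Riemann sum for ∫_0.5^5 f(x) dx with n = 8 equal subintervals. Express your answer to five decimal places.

Δx = (5 − 0.5)/8 = 0.5625.
Midpoints: 0.78125, 1.34375, 1.90625, 2.46875, 3.03125, 3.59375, 4.15625, 4.71875.
f(0.78125) ≈ 1.88746, f(1.34375) ≈ 2.16506, f(1.90625) ≈ 2.41091, f(2.46875) ≈ 2.63391, f(3.03125) ≈ 2.83945, f(3.59375) ≈ 3.03109, f(4.15625) ≈ 3.21131, f(4.71875) ≈ 3.38194.
Sum = Δx · [f(0.78125) + f(1.34375) + f(1.90625) + ...].
Sum ≈ 12.12814.

12.12814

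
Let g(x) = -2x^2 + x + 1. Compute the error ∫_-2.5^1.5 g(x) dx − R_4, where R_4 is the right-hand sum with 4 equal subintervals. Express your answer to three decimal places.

-4.667

Exact integral: ∫_-2.5^1.5 g(x) dx ≈ -10.66667.
R_4 = -6.
Error ≈ -10.66667 − (-6) ≈ -4.667.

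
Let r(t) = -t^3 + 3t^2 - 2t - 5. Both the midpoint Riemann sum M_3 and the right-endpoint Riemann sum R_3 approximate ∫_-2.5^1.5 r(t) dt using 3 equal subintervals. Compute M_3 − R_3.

M_3 ≈ 8.83333333.
R_3 ≈ -9.16666667.
M_3 − R_3 = 18.

18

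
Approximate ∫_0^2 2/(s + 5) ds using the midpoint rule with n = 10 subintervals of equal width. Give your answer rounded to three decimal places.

Δs = (2 − 0)/10 = 0.2.
Midpoints: 0.1, 0.3, 0.5, 0.7, 0.9, 1.1, 1.3, 1.5, 1.7, 1.9.
f(0.1) = 20/51, f(0.3) = 20/53, f(0.5) = 4/11, f(0.7) = 20/57, f(0.9) = 20/59, f(1.1) = 20/61, f(1.3) = 20/63, f(1.5) = 4/13, f(1.7) = 20/67, f(1.9) = 20/69.
Sum = Δs · [f(0.1) + f(0.3) + f(0.5) + ...].
Sum ≈ 0.673.

0.673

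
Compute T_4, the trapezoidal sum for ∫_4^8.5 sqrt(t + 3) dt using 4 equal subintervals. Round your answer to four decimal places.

13.6477

Δt = (8.5 − 4)/4 = 1.125.
f(4) ≈ 2.6458, f(5.125) ≈ 2.8504, f(6.25) ≈ 3.0414, f(7.375) ≈ 3.2210, f(8.5) ≈ 3.3912.
T_4 = (Δt/2)·[f(t_0) + 2f(t_1) + 2f(t_2) + 2f(t_3) + f(t_4)].
Sum ≈ 13.6477.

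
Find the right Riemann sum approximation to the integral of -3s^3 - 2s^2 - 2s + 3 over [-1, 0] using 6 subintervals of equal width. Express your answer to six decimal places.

3.844907

Δs = (0 − (-1))/6 = 1/6.
Right endpoints: -5/6, -2/3, -0.5, -1/3, -1/6, 0.
f(-5/6) = 361/72, f(-2/3) = 13/3, f(-0.5) = 3.875, f(-1/3) = 32/9, f(-1/6) = 79/24, f(0) = 3.
Sum = Δs · [f(-5/6) + f(-2/3) + f(-0.5) + ...].
Sum ≈ 3.844907.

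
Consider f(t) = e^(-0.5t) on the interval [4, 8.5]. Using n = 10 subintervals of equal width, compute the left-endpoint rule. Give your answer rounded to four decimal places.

0.2704

Δt = (8.5 − 4)/10 = 0.45.
Left endpoints: 4, 4.45, 4.9, 5.35, 5.8, 6.25, 6.7, 7.15, 7.6, 8.05.
f(4) ≈ 0.1353, f(4.45) ≈ 0.1081, f(4.9) ≈ 0.0863, f(5.35) ≈ 0.0689, f(5.8) ≈ 0.0550, f(6.25) ≈ 0.0439, f(6.7) ≈ 0.0351, f(7.15) ≈ 0.0280, f(7.6) ≈ 0.0224, f(8.05) ≈ 0.0179.
Sum = Δt · [f(4) + f(4.45) + f(4.9) + ...].
Sum ≈ 0.2704.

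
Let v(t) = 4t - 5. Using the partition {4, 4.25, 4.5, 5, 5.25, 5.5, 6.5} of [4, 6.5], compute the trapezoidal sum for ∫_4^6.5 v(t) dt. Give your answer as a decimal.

40

Subinterval widths: 0.25, 0.25, 0.5, 0.25, 0.25, 1.
v(4) = 11, v(4.25) = 12, v(4.5) = 13, v(5) = 15, v(5.25) = 16, v(5.5) = 17, v(6.5) = 21.
On each subinterval the trapezoid contributes (Δt_i/2)·[v(t_{i-1}) + v(t_i)].
Sum = 40.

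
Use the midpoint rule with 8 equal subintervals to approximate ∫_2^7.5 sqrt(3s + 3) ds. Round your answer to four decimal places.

Δs = (7.5 − 2)/8 = 0.6875.
Midpoints: 2.34375, 3.03125, 3.71875, 4.40625, 5.09375, 5.78125, 6.46875, 7.15625.
f(2.34375) ≈ 3.1672, f(3.03125) ≈ 3.4776, f(3.71875) ≈ 3.7625, f(4.40625) ≈ 4.0273, f(5.09375) ≈ 4.2757, f(5.78125) ≈ 4.5104, f(6.46875) ≈ 4.7335, f(7.15625) ≈ 4.9466.
Sum = Δs · [f(2.34375) + f(3.03125) + f(3.71875) + ...].
Sum ≈ 22.6193.

22.6193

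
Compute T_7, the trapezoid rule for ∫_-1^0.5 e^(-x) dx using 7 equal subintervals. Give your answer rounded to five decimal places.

Δx = (0.5 − (-1))/7 = 3/14.
f(-1) ≈ 2.71828, f(-11/14) ≈ 2.19397, f(-4/7) ≈ 1.77079, f(-5/14) ≈ 1.42924, f(-1/7) ≈ 1.15356, f(1/14) ≈ 0.93106, f(2/7) ≈ 0.75148, f(0.5) ≈ 0.60653.
T_7 = (Δx/2)·[f(x_0) + 2f(x_1) + ... + 2f(x_{6}) + f(x_7)].
Sum ≈ 2.11983.

2.11983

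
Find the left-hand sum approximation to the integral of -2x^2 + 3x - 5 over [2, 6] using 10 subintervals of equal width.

-100.48

Δx = (6 − 2)/10 = 0.4.
Left endpoints: 2, 2.4, 2.8, 3.2, 3.6, 4, 4.4, 4.8, 5.2, 5.6.
f(2) = -7, f(2.4) = -9.32, f(2.8) = -12.28, f(3.2) = -15.88, f(3.6) = -20.12, f(4) = -25, f(4.4) = -30.52, f(4.8) = -36.68, f(5.2) = -43.48, f(5.6) = -50.92.
Sum = Δx · [f(2) + f(2.4) + f(2.8) + ...].
Sum = -100.48.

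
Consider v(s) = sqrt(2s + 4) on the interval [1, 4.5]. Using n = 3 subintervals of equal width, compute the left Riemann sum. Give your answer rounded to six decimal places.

Δs = (4.5 − 1)/3 = 7/6.
Left endpoints: 1, 13/6, 10/3.
v(1) ≈ 2.449490, v(13/6) ≈ 2.886751, v(10/3) ≈ 3.265986.
Sum = Δs · [v(1) + v(13/6) + v(10/3)].
Sum ≈ 10.035932.

10.035932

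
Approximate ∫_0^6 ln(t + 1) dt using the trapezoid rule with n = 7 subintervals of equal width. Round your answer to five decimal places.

Δt = (6 − 0)/7 = 6/7.
f(0) ≈ 0.00000, f(6/7) ≈ 0.61904, f(12/7) ≈ 0.99853, f(18/7) ≈ 1.27297, f(24/7) ≈ 1.48808, f(30/7) ≈ 1.66501, f(36/7) ≈ 1.81529, f(6) ≈ 1.94591.
T_7 = (Δt/2)·[f(t_0) + 2f(t_1) + ... + 2f(t_{6}) + f(t_7)].
Sum ≈ 7.57017.

7.57017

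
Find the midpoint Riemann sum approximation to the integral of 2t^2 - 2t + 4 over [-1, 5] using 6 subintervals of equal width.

Δt = (5 − (-1))/6 = 1.
Midpoints: -0.5, 0.5, 1.5, 2.5, 3.5, 4.5.
f(-0.5) = 5.5, f(0.5) = 3.5, f(1.5) = 5.5, f(2.5) = 11.5, f(3.5) = 21.5, f(4.5) = 35.5.
Sum = Δt · [f(-0.5) + f(0.5) + f(1.5) + ...].
Sum = 83.

83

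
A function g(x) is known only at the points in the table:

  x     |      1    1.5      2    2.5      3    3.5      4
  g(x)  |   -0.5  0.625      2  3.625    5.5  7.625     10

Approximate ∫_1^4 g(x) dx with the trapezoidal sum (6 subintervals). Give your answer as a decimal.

12.0625

Δx = 0.5.
T_6 = (0.5/2)·[(-0.5) + 2·0.625 + 2·2 + 2·3.625 + 2·5.5 + 2·7.625 + 10] = 12.0625.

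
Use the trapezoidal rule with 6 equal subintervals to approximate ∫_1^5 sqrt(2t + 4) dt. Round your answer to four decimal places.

Δt = (5 − 1)/6 = 2/3.
f(1) ≈ 2.4495, f(5/3) ≈ 2.7080, f(7/3) ≈ 2.9439, f(3) ≈ 3.1623, f(11/3) ≈ 3.3665, f(13/3) ≈ 3.5590, f(5) ≈ 3.7417.
T_6 = (Δt/2)·[f(t_0) + 2f(t_1) + ... + 2f(t_{5}) + f(t_6)].
Sum ≈ 12.5569.

12.5569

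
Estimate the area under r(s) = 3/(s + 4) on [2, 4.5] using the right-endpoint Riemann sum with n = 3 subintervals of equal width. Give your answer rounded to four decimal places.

Δs = (4.5 − 2)/3 = 5/6.
Right endpoints: 17/6, 11/3, 4.5.
r(17/6) = 18/41, r(11/3) = 9/23, r(4.5) = 6/17.
Sum = Δs · [r(17/6) + r(11/3) + r(4.5)].
Sum ≈ 0.9861.

0.9861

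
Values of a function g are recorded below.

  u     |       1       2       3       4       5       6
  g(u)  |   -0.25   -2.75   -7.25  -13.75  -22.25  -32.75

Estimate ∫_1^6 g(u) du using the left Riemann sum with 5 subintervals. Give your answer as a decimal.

Δu = 1.
Sum = 1·[(-0.25) + (-2.75) + (-7.25) + (-13.75) + (-22.25)] = -46.25.

-46.25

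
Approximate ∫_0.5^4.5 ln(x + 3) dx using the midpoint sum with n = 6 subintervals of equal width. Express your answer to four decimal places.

Δx = (4.5 − 0.5)/6 = 2/3.
Midpoints: 5/6, 1.5, 13/6, 17/6, 3.5, 25/6.
f(5/6) ≈ 1.3437, f(1.5) ≈ 1.5041, f(13/6) ≈ 1.6422, f(17/6) ≈ 1.7636, f(3.5) ≈ 1.8718, f(25/6) ≈ 1.9694.
Sum = Δx · [f(5/6) + f(1.5) + f(13/6) + ...].
Sum ≈ 6.7299.

6.7299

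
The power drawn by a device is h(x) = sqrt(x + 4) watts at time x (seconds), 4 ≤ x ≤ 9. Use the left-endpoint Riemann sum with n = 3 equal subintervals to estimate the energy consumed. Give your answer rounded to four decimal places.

15.5068

Δx = (9 − 4)/3 = 5/3.
Left endpoints: 4, 17/3, 22/3.
h(4) ≈ 2.8284, h(17/3) ≈ 3.1091, h(22/3) ≈ 3.3665.
Sum = Δx · [h(4) + h(17/3) + h(22/3)].
Sum ≈ 15.5068.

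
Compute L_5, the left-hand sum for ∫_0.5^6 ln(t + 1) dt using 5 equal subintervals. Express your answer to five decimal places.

6.61417

Δt = (6 − 0.5)/5 = 1.1.
Left endpoints: 0.5, 1.6, 2.7, 3.8, 4.9.
f(0.5) ≈ 0.40547, f(1.6) ≈ 0.95551, f(2.7) ≈ 1.30833, f(3.8) ≈ 1.56862, f(4.9) ≈ 1.77495.
Sum = Δt · [f(0.5) + f(1.6) + f(2.7) + f(3.8) + f(4.9)].
Sum ≈ 6.61417.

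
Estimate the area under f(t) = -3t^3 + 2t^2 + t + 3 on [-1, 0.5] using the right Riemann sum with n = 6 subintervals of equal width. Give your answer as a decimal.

5.22265625

Δt = (0.5 − (-1))/6 = 0.25.
Right endpoints: -0.75, -0.5, -0.25, 0, 0.25, 0.5.
f(-0.75) = 4.640625, f(-0.5) = 3.375, f(-0.25) = 2.921875, f(0) = 3, f(0.25) = 3.328125, f(0.5) = 3.625.
Sum = Δt · [f(-0.75) + f(-0.5) + f(-0.25) + ...].
Sum = 5.22265625.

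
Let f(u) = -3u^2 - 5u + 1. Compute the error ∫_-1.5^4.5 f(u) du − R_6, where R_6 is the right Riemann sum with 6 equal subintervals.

Exact integral: ∫_-1.5^4.5 f(u) du = -133.5.
R_6 = -178.5.
Error = -133.5 − (-178.5) = 45.

45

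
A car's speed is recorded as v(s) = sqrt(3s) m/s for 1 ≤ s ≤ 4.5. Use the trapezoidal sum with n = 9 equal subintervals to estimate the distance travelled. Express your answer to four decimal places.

9.8623

Δs = (4.5 − 1)/9 = 7/18.
v(1) ≈ 1.7321, v(25/18) ≈ 2.0412, v(16/9) ≈ 2.3094, v(13/6) ≈ 2.5495, v(23/9) ≈ 2.7689, v(53/18) ≈ 2.9721, v(10/3) ≈ 3.1623, v(67/18) ≈ 3.3417, v(37/9) ≈ 3.5119, v(4.5) ≈ 3.6742.
T_9 = (Δs/2)·[v(s_0) + 2v(s_1) + ... + 2v(s_{8}) + v(s_9)].
Sum ≈ 9.8623.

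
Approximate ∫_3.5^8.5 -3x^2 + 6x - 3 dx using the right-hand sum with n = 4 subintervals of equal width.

-503.90625

Δx = (8.5 − 3.5)/4 = 1.25.
Right endpoints: 4.75, 6, 7.25, 8.5.
f(4.75) = -42.1875, f(6) = -75, f(7.25) = -117.1875, f(8.5) = -168.75.
Sum = Δx · [f(4.75) + f(6) + f(7.25) + f(8.5)].
Sum = -503.90625.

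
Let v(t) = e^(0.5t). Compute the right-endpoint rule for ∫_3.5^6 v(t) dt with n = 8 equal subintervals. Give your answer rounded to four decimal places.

Δt = (6 − 3.5)/8 = 0.3125.
Right endpoints: 3.8125, 4.125, 4.4375, 4.75, 5.0625, 5.375, 5.6875, 6.
v(3.8125) ≈ 6.7278, v(4.125) ≈ 7.8656, v(4.4375) ≈ 9.1958, v(4.75) ≈ 10.7510, v(5.0625) ≈ 12.5692, v(5.375) ≈ 14.6949, v(5.6875) ≈ 17.1801, v(6) ≈ 20.0855.
Sum = Δt · [v(3.8125) + v(4.125) + v(4.4375) + ...].
Sum ≈ 30.9594.

30.9594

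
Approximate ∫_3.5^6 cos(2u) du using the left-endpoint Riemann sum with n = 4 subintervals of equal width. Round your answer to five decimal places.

Δu = (6 − 3.5)/4 = 0.625.
Left endpoints: 3.5, 4.125, 4.75, 5.375.
f(3.5) ≈ 0.75390, f(4.125) ≈ -0.38575, f(4.75) ≈ -0.99717, f(5.375) ≈ -0.24311.
Sum = Δu · [f(3.5) + f(4.125) + f(4.75) + f(5.375)].
Sum ≈ -0.54508.

-0.54508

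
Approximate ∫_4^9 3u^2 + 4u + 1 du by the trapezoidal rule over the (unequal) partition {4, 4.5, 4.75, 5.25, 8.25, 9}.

Subinterval widths: 0.5, 0.25, 0.5, 3, 0.75.
f(4) = 65, f(4.5) = 79.75, f(4.75) = 87.6875, f(5.25) = 104.6875, f(8.25) = 238.1875, f(9) = 280.
On each subinterval the trapezoid contributes (Δu_i/2)·[f(u_{i-1}) + f(u_i)].
Sum = 813.84375.

813.84375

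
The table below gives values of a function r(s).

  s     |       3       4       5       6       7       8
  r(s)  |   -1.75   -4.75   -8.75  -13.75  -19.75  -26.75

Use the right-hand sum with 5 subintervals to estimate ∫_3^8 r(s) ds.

Δs = 1.
Sum = 1·[(-4.75) + (-8.75) + (-13.75) + (-19.75) + (-26.75)] = -73.75.

-73.75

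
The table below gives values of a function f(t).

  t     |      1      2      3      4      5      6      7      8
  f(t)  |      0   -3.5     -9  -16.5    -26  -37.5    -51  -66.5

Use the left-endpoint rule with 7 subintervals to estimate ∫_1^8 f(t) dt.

Δt = 1.
Sum = 1·[0 + (-3.5) + (-9) + (-16.5) + (-26) + (-37.5) + (-51)] = -143.5.

-143.5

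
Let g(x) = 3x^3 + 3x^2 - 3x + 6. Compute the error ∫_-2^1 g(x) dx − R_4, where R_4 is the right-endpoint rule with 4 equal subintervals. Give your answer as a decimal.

-2.953125

Exact integral: ∫_-2^1 g(x) dx = 20.25.
R_4 = 23.203125.
Error = 20.25 − 23.203125 = -2.953125.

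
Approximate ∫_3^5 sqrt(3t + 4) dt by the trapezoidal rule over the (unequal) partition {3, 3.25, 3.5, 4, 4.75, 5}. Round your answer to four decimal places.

Subinterval widths: 0.25, 0.25, 0.5, 0.75, 0.25.
f(3) ≈ 3.6056, f(3.25) ≈ 3.7081, f(3.5) ≈ 3.8079, f(4) ≈ 4.0000, f(4.75) ≈ 4.2720, f(5) ≈ 4.3589.
On each subinterval the trapezoid contributes (Δt_i/2)·[f(t_{i-1}) + f(t_i)].
Sum ≈ 7.9865.

7.9865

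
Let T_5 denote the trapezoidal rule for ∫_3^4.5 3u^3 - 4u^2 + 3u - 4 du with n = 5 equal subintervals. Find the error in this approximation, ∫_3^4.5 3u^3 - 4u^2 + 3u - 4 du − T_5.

-0.669375

Exact integral: ∫_3^4.5 f(u) du = 172.171875.
T_5 = 172.84125.
Error = 172.171875 − 172.84125 = -0.669375.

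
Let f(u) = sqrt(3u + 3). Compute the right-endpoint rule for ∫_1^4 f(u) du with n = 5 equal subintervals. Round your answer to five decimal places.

10.06427

Δu = (4 − 1)/5 = 0.6.
Right endpoints: 1.6, 2.2, 2.8, 3.4, 4.
f(1.6) ≈ 2.79285, f(2.2) ≈ 3.09839, f(2.8) ≈ 3.37639, f(3.4) ≈ 3.63318, f(4) ≈ 3.87298.
Sum = Δu · [f(1.6) + f(2.2) + f(2.8) + f(3.4) + f(4)].
Sum ≈ 10.06427.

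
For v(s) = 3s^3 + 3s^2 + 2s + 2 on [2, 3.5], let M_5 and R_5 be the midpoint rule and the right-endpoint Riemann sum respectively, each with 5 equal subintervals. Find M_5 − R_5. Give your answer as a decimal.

M_5 = 146.3596875.
R_5 = 167.1525.
M_5 − R_5 = -20.7928125.

-20.7928125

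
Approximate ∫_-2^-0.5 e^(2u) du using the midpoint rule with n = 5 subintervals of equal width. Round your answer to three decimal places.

Δu = (-0.5 − (-2))/5 = 0.3.
Midpoints: -1.85, -1.55, -1.25, -0.95, -0.65.
f(-1.85) ≈ 0.025, f(-1.55) ≈ 0.045, f(-1.25) ≈ 0.082, f(-0.95) ≈ 0.150, f(-0.65) ≈ 0.273.
Sum = Δu · [f(-1.85) + f(-1.55) + f(-1.25) + f(-0.95) + f(-0.65)].
Sum ≈ 0.172.

0.172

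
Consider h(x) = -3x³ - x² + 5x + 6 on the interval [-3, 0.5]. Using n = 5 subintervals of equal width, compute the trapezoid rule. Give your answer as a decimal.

53.71625

Δx = (0.5 − (-3))/5 = 0.7.
h(-3) = 63, h(-2.3) = 25.711, h(-1.6) = 7.728, h(-0.9) = 2.877, h(-0.2) = 4.984, h(0.5) = 7.875.
T_5 = (Δx/2)·[h(x_0) + 2h(x_1) + ... + 2h(x_{4}) + h(x_5)].
Sum = 53.71625.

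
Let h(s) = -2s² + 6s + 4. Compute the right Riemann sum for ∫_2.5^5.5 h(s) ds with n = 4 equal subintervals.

-28.3125

Δs = (5.5 − 2.5)/4 = 0.75.
Right endpoints: 3.25, 4, 4.75, 5.5.
h(3.25) = 2.375, h(4) = -4, h(4.75) = -12.625, h(5.5) = -23.5.
Sum = Δs · [h(3.25) + h(4) + h(4.75) + h(5.5)].
Sum = -28.3125.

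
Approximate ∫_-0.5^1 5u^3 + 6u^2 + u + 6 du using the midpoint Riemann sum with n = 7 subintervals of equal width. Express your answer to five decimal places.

12.74091

Δu = (1 − (-0.5))/7 = 3/14.
Midpoints: -11/28, -5/28, 1/28, 0.25, 13/28, 19/28, 25/28.
f(-11/28) = 136761/21952, f(-5/28) = 131367/21952, f(1/28) = 132669/21952, f(0.25) = 6.703125, f(13/28) = 181281/21952, f(19/28) = 241551/21952, f(25/28) = 334437/21952.
Sum = Δu · [f(-11/28) + f(-5/28) + f(1/28) + ...].
Sum ≈ 12.74091.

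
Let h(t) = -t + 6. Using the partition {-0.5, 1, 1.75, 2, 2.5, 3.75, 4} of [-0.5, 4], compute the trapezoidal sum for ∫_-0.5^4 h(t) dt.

Subinterval widths: 1.5, 0.75, 0.25, 0.5, 1.25, 0.25.
h(-0.5) = 6.5, h(1) = 5, h(1.75) = 4.25, h(2) = 4, h(2.5) = 3.5, h(3.75) = 2.25, h(4) = 2.
On each subinterval the trapezoid contributes (Δt_i/2)·[h(t_{i-1}) + h(t_i)].
Sum = 19.125.

19.125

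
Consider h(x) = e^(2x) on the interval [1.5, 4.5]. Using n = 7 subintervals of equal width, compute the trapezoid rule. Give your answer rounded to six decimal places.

Δx = (4.5 − 1.5)/7 = 3/7.
h(1.5) ≈ 20.085537, h(27/14) ≈ 47.329930, h(33/14) ≈ 111.529119, h(39/14) ≈ 262.809273, h(45/14) ≈ 619.288618, h(51/14) ≈ 1459.303120, h(57/14) ≈ 3438.728785, h(4.5) ≈ 8103.083928.
T_7 = (Δx/2)·[h(x_0) + 2h(x_1) + ... + 2h(x_{6}) + h(x_7)].
Sum ≈ 4285.960104.

4285.960104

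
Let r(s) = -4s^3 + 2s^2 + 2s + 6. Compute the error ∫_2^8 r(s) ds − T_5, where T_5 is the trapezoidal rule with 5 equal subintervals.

83.52

Exact integral: ∫_2^8 r(s) ds = -3648.
T_5 = -3731.52.
Error = -3648 − (-3731.52) = 83.52.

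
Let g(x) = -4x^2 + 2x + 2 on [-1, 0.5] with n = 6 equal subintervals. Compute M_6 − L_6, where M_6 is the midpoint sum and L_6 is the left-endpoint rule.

M_6 = 0.78125.
L_6 = -0.0625.
M_6 − L_6 = 0.84375.

0.84375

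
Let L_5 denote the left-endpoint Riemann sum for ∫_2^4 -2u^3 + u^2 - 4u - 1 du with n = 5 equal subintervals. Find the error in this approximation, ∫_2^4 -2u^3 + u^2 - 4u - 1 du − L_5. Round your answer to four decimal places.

Exact integral: ∫_2^4 f(u) du ≈ -127.333333.
L_5 = -106.64.
Error ≈ -127.333333 − (-106.64) ≈ -20.6933.

-20.6933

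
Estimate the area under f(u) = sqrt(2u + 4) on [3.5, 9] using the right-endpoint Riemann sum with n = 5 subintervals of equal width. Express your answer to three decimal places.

22.982

Δu = (9 − 3.5)/5 = 1.1.
Right endpoints: 4.6, 5.7, 6.8, 7.9, 9.
f(4.6) ≈ 3.633, f(5.7) ≈ 3.924, f(6.8) ≈ 4.195, f(7.9) ≈ 4.450, f(9) ≈ 4.690.
Sum = Δu · [f(4.6) + f(5.7) + f(6.8) + f(7.9) + f(9)].
Sum ≈ 22.982.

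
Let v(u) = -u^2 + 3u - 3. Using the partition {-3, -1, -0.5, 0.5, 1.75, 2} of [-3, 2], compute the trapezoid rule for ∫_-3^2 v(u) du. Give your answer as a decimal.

-36.015625

Subinterval widths: 2, 0.5, 1, 1.25, 0.25.
v(-3) = -21, v(-1) = -7, v(-0.5) = -4.75, v(0.5) = -1.75, v(1.75) = -0.8125, v(2) = -1.
On each subinterval the trapezoid contributes (Δu_i/2)·[v(u_{i-1}) + v(u_i)].
Sum = -36.015625.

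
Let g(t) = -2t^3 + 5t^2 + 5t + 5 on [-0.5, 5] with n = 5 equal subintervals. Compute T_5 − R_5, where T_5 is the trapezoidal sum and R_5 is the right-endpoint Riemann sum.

54.45

T_5 = -23.98.
R_5 = -78.43.
T_5 − R_5 = 54.45.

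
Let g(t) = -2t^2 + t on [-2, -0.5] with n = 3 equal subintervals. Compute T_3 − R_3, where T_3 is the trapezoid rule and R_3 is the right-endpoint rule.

T_3 = -7.25.
R_3 = -5.
T_3 − R_3 = -2.25.

-2.25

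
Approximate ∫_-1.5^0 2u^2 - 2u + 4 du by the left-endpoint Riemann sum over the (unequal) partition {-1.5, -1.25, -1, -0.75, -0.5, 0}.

11.6875

Subinterval widths: 0.25, 0.25, 0.25, 0.25, 0.5.
Left endpoints: -1.5, -1.25, -1, -0.75, -0.5.
f(-1.5) = 11.5, f(-1.25) = 9.625, f(-1) = 8, f(-0.75) = 6.625, f(-0.5) = 5.5.
Sum = Σ Δu_i · f(u_i).
Sum = 11.6875.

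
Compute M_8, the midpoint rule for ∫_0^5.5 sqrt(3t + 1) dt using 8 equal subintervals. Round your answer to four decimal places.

16.0669

Δt = (5.5 − 0)/8 = 0.6875.
Midpoints: 0.34375, 1.03125, 1.71875, 2.40625, 3.09375, 3.78125, 4.46875, 5.15625.
f(0.34375) ≈ 1.4252, f(1.03125) ≈ 2.0233, f(1.71875) ≈ 2.4812, f(2.40625) ≈ 2.8668, f(3.09375) ≈ 3.2064, f(3.78125) ≈ 3.5134, f(4.46875) ≈ 3.7956, f(5.15625) ≈ 4.0582.
Sum = Δt · [f(0.34375) + f(1.03125) + f(1.71875) + ...].
Sum ≈ 16.0669.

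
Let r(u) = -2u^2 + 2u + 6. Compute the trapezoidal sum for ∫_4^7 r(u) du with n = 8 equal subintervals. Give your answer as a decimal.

-135.140625

Δu = (7 − 4)/8 = 0.375.
r(4) = -18, r(4.375) = -23.53125, r(4.75) = -29.625, r(5.125) = -36.28125, r(5.5) = -43.5, r(5.875) = -51.28125, r(6.25) = -59.625, r(6.625) = -68.53125, r(7) = -78.
T_8 = (Δu/2)·[r(u_0) + 2r(u_1) + ... + 2r(u_{7}) + r(u_8)].
Sum = -135.140625.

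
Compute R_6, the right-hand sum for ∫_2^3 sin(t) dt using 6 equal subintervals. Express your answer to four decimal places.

Δt = (3 − 2)/6 = 1/6.
Right endpoints: 13/6, 7/3, 2.5, 8/3, 17/6, 3.
f(13/6) ≈ 0.8277, f(7/3) ≈ 0.7231, f(2.5) ≈ 0.5985, f(8/3) ≈ 0.4573, f(17/6) ≈ 0.3034, f(3) ≈ 0.1411.
Sum = Δt · [f(13/6) + f(7/3) + f(2.5) + ...].
Sum ≈ 0.5085.

0.5085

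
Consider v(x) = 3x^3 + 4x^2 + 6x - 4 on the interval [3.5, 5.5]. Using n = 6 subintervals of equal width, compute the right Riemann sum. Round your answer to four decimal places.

Δx = (5.5 − 3.5)/6 = 1/3.
Right endpoints: 23/6, 25/6, 4.5, 29/6, 31/6, 5.5.
v(23/6) = 17767/72, v(25/6) = 7379/24, v(4.5) = 377.375, v(29/6) = 32917/72, v(31/6) = 13141/24, v(5.5) = 649.125.
Sum = Δx · [v(23/6) + v(25/6) + v(4.5) + ...].
Sum ≈ 861.8148.

861.8148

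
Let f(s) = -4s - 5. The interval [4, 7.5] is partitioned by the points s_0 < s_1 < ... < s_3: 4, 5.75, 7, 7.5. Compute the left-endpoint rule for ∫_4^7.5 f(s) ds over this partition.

Subinterval widths: 1.75, 1.25, 0.5.
Left endpoints: 4, 5.75, 7.
f(4) = -21, f(5.75) = -28, f(7) = -33.
Sum = Σ Δs_i · f(s_i).
Sum = -88.25.

-88.25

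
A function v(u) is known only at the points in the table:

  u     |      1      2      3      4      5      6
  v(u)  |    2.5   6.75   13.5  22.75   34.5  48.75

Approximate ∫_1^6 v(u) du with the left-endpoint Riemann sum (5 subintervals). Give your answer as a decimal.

80

Δu = 1.
Sum = 1·[2.5 + 6.75 + 13.5 + 22.75 + 34.5] = 80.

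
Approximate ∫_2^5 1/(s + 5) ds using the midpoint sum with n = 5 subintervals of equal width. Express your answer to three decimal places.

0.357

Δs = (5 − 2)/5 = 0.6.
Midpoints: 2.3, 2.9, 3.5, 4.1, 4.7.
f(2.3) = 10/73, f(2.9) = 10/79, f(3.5) = 2/17, f(4.1) = 10/91, f(4.7) = 10/97.
Sum = Δs · [f(2.3) + f(2.9) + f(3.5) + f(4.1) + f(4.7)].
Sum ≈ 0.357.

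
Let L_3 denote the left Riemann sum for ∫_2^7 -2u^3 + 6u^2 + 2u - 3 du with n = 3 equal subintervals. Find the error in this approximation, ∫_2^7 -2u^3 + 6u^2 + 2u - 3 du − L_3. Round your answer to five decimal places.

Exact integral: ∫_2^7 f(u) du = -492.5.
L_3 ≈ -216.1111111.
Error ≈ -492.5 − (-216.1111111) ≈ -276.38889.

-276.38889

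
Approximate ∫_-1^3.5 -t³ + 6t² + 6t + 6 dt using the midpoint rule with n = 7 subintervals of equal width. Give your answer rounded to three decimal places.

110.886

Δt = (3.5 − (-1))/7 = 9/14.
Midpoints: -19/28, -1/28, 17/28, 1.25, 53/28, 71/28, 89/28.
f(-19/28) = 109843/21952, f(-1/28) = 127177/21952, f(17/28) = 255319/21952, f(1.25) = 20.921875, f(53/28) = 704059/21952, f(71/28) = 954673/21952, f(89/28) = 1176127/21952.
Sum = Δt · [f(-19/28) + f(-1/28) + f(17/28) + ...].
Sum ≈ 110.886.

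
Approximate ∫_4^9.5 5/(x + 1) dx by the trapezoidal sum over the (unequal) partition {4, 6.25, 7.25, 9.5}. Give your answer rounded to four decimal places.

3.7663

Subinterval widths: 2.25, 1, 2.25.
f(4) = 1, f(6.25) = 20/29, f(7.25) = 20/33, f(9.5) = 10/21.
On each subinterval the trapezoid contributes (Δx_i/2)·[f(x_{i-1}) + f(x_i)].
Sum ≈ 3.7663.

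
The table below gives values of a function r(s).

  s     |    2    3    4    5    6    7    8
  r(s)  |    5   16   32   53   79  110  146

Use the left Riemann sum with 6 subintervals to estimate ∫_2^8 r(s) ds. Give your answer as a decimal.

295

Δs = 1.
Sum = 1·[5 + 16 + 32 + 53 + 79 + 110] = 295.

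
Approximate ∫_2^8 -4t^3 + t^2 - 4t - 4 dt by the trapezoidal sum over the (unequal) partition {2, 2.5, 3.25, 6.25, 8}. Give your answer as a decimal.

Subinterval widths: 0.5, 0.75, 3, 1.75.
f(2) = -40, f(2.5) = -70.25, f(3.25) = -143.75, f(6.25) = -966.5, f(8) = -2020.
On each subinterval the trapezoid contributes (Δt_i/2)·[f(t_{i-1}) + f(t_i)].
Sum = -4386.375.

-4386.375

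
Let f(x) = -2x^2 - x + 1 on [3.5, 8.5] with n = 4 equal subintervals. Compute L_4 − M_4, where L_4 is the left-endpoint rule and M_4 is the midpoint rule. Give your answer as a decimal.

L_4 = -330.3125.
M_4 = -404.53125.
L_4 − M_4 = 74.21875.

74.21875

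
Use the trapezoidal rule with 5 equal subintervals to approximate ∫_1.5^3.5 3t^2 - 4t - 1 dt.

17.66

Δt = (3.5 − 1.5)/5 = 0.4.
f(1.5) = -0.25, f(1.9) = 2.23, f(2.3) = 5.67, f(2.7) = 10.07, f(3.1) = 15.43, f(3.5) = 21.75.
T_5 = (Δt/2)·[f(t_0) + 2f(t_1) + ... + 2f(t_{4}) + f(t_5)].
Sum = 17.66.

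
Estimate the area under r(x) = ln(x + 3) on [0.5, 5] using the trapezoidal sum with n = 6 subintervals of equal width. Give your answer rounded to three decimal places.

7.743

Δx = (5 − 0.5)/6 = 0.75.
r(0.5) ≈ 1.253, r(1.25) ≈ 1.447, r(2) ≈ 1.609, r(2.75) ≈ 1.749, r(3.5) ≈ 1.872, r(4.25) ≈ 1.981, r(5) ≈ 2.079.
T_6 = (Δx/2)·[r(x_0) + 2r(x_1) + ... + 2r(x_{5}) + r(x_6)].
Sum ≈ 7.743.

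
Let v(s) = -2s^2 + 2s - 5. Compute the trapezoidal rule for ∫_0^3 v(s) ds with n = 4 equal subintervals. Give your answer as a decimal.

Δs = (3 − 0)/4 = 0.75.
v(0) = -5, v(0.75) = -4.625, v(1.5) = -6.5, v(2.25) = -10.625, v(3) = -17.
T_4 = (Δs/2)·[v(s_0) + 2v(s_1) + 2v(s_2) + 2v(s_3) + v(s_4)].
Sum = -24.5625.

-24.5625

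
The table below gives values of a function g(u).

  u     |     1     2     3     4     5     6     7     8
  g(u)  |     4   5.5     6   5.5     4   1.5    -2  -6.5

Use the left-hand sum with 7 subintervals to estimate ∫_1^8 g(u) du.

24.5

Δu = 1.
Sum = 1·[4 + 5.5 + 6 + 5.5 + 4 + 1.5 + (-2)] = 24.5.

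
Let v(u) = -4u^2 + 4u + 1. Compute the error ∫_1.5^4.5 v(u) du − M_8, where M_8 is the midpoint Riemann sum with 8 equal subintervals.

Exact integral: ∫_1.5^4.5 v(u) du = -78.
M_8 = -77.859375.
Error = -78 − (-77.859375) = -0.140625.

-0.140625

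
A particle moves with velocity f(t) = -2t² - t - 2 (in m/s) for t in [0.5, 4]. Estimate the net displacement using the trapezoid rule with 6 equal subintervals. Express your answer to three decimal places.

-57.855

Δt = (4 − 0.5)/6 = 7/12.
f(0.5) = -3, f(13/12) = -391/72, f(5/3) = -83/9, f(2.25) = -14.375, f(17/6) = -188/9, f(41/12) = -2071/72, f(4) = -38.
T_6 = (Δt/2)·[f(t_0) + 2f(t_1) + ... + 2f(t_{5}) + f(t_6)].
Sum ≈ -57.855.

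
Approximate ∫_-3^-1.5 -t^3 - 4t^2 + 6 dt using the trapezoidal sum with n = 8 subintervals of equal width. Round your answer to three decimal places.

-3.491

Δt = (-1.5 − (-3))/8 = 0.1875.
f(-3) = -3, f(-2.8125) = -13899/4096, f(-2.625) = -1779/512, f(-2.4375) = -13449/4096, f(-2.25) = -2.859375, f(-2.0625) = -9183/4096, f(-1.875) = -753/512, f(-1.6875) = -2397/4096, f(-1.5) = 0.375.
T_8 = (Δt/2)·[f(t_0) + 2f(t_1) + ... + 2f(t_{7}) + f(t_8)].
Sum ≈ -3.491.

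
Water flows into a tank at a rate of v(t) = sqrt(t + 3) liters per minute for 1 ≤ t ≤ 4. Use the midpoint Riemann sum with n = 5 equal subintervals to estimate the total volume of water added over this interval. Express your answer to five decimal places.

7.01442

Δt = (4 − 1)/5 = 0.6.
Midpoints: 1.3, 1.9, 2.5, 3.1, 3.7.
v(1.3) ≈ 2.07364, v(1.9) ≈ 2.21359, v(2.5) ≈ 2.34521, v(3.1) ≈ 2.46982, v(3.7) ≈ 2.58844.
Sum = Δt · [v(1.3) + v(1.9) + v(2.5) + v(3.1) + v(3.7)].
Sum ≈ 7.01442.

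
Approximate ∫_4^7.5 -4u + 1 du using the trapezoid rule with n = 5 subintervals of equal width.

-77

Δu = (7.5 − 4)/5 = 0.7.
f(4) = -15, f(4.7) = -17.8, f(5.4) = -20.6, f(6.1) = -23.4, f(6.8) = -26.2, f(7.5) = -29.
T_5 = (Δu/2)·[f(u_0) + 2f(u_1) + ... + 2f(u_{4}) + f(u_5)].
Sum = -77.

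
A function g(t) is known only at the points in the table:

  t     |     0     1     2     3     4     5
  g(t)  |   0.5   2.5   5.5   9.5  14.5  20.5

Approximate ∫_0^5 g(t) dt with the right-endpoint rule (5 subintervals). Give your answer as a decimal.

Δt = 1.
Sum = 1·[2.5 + 5.5 + 9.5 + 14.5 + 20.5] = 52.5.

52.5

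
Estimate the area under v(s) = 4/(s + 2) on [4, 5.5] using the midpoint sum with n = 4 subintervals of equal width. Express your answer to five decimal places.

0.89234

Δs = (5.5 − 4)/4 = 0.375.
Midpoints: 4.1875, 4.5625, 4.9375, 5.3125.
v(4.1875) = 64/99, v(4.5625) = 64/105, v(4.9375) = 64/111, v(5.3125) = 64/117.
Sum = Δs · [v(4.1875) + v(4.5625) + v(4.9375) + v(5.3125)].
Sum ≈ 0.89234.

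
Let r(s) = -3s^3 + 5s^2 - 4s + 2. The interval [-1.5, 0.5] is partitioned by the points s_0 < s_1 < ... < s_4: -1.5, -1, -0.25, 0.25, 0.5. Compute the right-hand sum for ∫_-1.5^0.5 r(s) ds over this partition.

10.37109375

Subinterval widths: 0.5, 0.75, 0.5, 0.25.
Right endpoints: -1, -0.25, 0.25, 0.5.
r(-1) = 14, r(-0.25) = 3.359375, r(0.25) = 1.265625, r(0.5) = 0.875.
Sum = Σ Δs_i · r(s_i).
Sum = 10.37109375.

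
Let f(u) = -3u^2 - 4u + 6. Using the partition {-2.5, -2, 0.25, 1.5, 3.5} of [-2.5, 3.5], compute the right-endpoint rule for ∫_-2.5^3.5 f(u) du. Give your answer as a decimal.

Subinterval widths: 0.5, 2.25, 1.25, 2.
Right endpoints: -2, 0.25, 1.5, 3.5.
f(-2) = 2, f(0.25) = 4.8125, f(1.5) = -6.75, f(3.5) = -44.75.
Sum = Σ Δu_i · f(u_i).
Sum = -86.109375.

-86.109375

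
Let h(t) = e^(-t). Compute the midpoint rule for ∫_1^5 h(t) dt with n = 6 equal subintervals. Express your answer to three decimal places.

Δt = (5 − 1)/6 = 2/3.
Midpoints: 4/3, 2, 8/3, 10/3, 4, 14/3.
h(4/3) ≈ 0.264, h(2) ≈ 0.135, h(8/3) ≈ 0.069, h(10/3) ≈ 0.036, h(4) ≈ 0.018, h(14/3) ≈ 0.009.
Sum = Δt · [h(4/3) + h(2) + h(8/3) + ...].
Sum ≈ 0.355.

0.355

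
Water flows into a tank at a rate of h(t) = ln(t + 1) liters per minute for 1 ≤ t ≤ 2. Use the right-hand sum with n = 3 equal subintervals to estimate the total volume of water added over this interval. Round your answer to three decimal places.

0.976

Δt = (2 − 1)/3 = 1/3.
Right endpoints: 4/3, 5/3, 2.
h(4/3) ≈ 0.847, h(5/3) ≈ 0.981, h(2) ≈ 1.099.
Sum = Δt · [h(4/3) + h(5/3) + h(2)].
Sum ≈ 0.976.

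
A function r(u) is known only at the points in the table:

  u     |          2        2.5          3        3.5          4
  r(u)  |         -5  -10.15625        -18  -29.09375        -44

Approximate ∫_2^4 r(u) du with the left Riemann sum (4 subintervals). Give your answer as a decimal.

-31.125

Δu = 0.5.
Sum = 0.5·[(-5) + (-10.15625) + (-18) + (-29.09375)] = -31.125.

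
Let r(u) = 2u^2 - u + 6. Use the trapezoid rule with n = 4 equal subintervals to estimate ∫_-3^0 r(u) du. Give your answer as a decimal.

Δu = (0 − (-3))/4 = 0.75.
r(-3) = 27, r(-2.25) = 18.375, r(-1.5) = 12, r(-0.75) = 7.875, r(0) = 6.
T_4 = (Δu/2)·[r(u_0) + 2r(u_1) + 2r(u_2) + 2r(u_3) + r(u_4)].
Sum = 41.0625.

41.0625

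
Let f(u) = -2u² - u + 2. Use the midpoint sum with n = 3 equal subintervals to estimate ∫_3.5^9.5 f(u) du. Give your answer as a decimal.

Δu = (9.5 − 3.5)/3 = 2.
Midpoints: 4.5, 6.5, 8.5.
f(4.5) = -43, f(6.5) = -89, f(8.5) = -151.
Sum = Δu · [f(4.5) + f(6.5) + f(8.5)].
Sum = -566.

-566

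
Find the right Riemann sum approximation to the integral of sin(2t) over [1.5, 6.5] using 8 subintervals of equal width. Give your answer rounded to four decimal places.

-0.7346

Δt = (6.5 − 1.5)/8 = 0.625.
Right endpoints: 2.125, 2.75, 3.375, 4, 4.625, 5.25, 5.875, 6.5.
f(2.125) ≈ -0.8950, f(2.75) ≈ -0.7055, f(3.375) ≈ 0.4500, f(4) ≈ 0.9894, f(4.625) ≈ 0.1739, f(5.25) ≈ -0.8797, f(5.875) ≈ -0.7287, f(6.5) ≈ 0.4202.
Sum = Δt · [f(2.125) + f(2.75) + f(3.375) + ...].
Sum ≈ -0.7346.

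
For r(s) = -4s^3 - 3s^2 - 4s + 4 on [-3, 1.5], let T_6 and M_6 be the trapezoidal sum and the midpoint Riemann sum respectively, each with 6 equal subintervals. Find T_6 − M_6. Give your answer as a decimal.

T_6 = 79.59375.
M_6 = 75.796875.
T_6 − M_6 = 3.796875.

3.796875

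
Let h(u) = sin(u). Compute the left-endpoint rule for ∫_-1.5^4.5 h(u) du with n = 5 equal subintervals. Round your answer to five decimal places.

0.23493

Δu = (4.5 − (-1.5))/5 = 1.2.
Left endpoints: -1.5, -0.3, 0.9, 2.1, 3.3.
h(-1.5) ≈ -0.99749, h(-0.3) ≈ -0.29552, h(0.9) ≈ 0.78333, h(2.1) ≈ 0.86321, h(3.3) ≈ -0.15775.
Sum = Δu · [h(-1.5) + h(-0.3) + h(0.9) + h(2.1) + h(3.3)].
Sum ≈ 0.23493.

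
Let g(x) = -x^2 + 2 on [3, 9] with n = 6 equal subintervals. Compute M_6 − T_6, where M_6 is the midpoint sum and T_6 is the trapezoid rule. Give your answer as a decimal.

1.5

M_6 = -221.5.
T_6 = -223.
M_6 − T_6 = 1.5.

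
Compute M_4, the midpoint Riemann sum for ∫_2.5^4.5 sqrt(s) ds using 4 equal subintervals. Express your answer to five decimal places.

3.72957

Δs = (4.5 − 2.5)/4 = 0.5.
Midpoints: 2.75, 3.25, 3.75, 4.25.
f(2.75) ≈ 1.65831, f(3.25) ≈ 1.80278, f(3.75) ≈ 1.93649, f(4.25) ≈ 2.06155.
Sum = Δs · [f(2.75) + f(3.25) + f(3.75) + f(4.25)].
Sum ≈ 3.72957.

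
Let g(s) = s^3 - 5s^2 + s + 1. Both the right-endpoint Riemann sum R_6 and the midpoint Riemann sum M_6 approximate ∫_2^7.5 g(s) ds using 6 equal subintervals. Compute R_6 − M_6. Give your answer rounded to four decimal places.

R_6 ≈ 208.447772.
M_6 ≈ 125.286531.
R_6 − M_6 ≈ 83.1612.

83.1612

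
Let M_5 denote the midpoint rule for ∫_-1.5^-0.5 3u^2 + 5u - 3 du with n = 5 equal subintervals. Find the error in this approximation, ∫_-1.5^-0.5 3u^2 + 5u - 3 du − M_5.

Exact integral: ∫_-1.5^-0.5 f(u) du = -4.75.
M_5 = -4.76.
Error = -4.75 − (-4.76) = 0.01.

0.01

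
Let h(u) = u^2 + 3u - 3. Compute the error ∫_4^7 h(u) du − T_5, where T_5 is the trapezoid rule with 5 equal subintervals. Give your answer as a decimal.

Exact integral: ∫_4^7 h(u) du = 133.5.
T_5 = 133.68.
Error = 133.5 − 133.68 = -0.18.

-0.18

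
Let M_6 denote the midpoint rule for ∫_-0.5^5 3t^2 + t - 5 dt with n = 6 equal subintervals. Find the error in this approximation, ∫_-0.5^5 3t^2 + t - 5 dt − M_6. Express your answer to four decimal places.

1.1554

Exact integral: ∫_-0.5^5 f(t) dt = 110.
M_6 ≈ 108.844618.
Error ≈ 110 − 108.844618 ≈ 1.1554.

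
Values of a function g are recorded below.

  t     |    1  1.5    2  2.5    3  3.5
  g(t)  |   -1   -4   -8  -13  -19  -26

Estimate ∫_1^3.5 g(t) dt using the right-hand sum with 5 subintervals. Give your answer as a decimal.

-35

Δt = 0.5.
Sum = 0.5·[(-4) + (-8) + (-13) + (-19) + (-26)] = -35.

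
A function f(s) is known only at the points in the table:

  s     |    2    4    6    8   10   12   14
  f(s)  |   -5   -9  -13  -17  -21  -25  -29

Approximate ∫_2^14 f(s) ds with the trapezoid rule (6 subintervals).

-204

Δs = 2.
T_6 = (2/2)·[(-5) + 2·(-9) + 2·(-13) + 2·(-17) + 2·(-21) + 2·(-25) + (-29)] = -204.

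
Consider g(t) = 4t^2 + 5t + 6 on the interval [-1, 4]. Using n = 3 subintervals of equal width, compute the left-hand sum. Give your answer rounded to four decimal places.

92.5926

Δt = (4 − (-1))/3 = 5/3.
Left endpoints: -1, 2/3, 7/3.
g(-1) = 5, g(2/3) = 100/9, g(7/3) = 355/9.
Sum = Δt · [g(-1) + g(2/3) + g(7/3)].
Sum ≈ 92.5926.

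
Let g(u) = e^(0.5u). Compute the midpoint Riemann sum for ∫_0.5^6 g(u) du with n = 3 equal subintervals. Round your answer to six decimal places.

36.318048

Δu = (6 − 0.5)/3 = 11/6.
Midpoints: 17/12, 3.25, 61/12.
g(17/12) ≈ 2.030604, g(3.25) ≈ 5.078419, g(61/12) ≈ 12.700821.
Sum = Δu · [g(17/12) + g(3.25) + g(61/12)].
Sum ≈ 36.318048.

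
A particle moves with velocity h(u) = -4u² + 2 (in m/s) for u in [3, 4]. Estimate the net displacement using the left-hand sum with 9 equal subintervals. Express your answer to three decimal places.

-45.786

Δu = (4 − 3)/9 = 1/9.
Left endpoints: 3, 28/9, 29/9, 10/3, 31/9, 32/9, 11/3, 34/9, 35/9.
h(3) = -34, h(28/9) = -2974/81, h(29/9) = -3202/81, h(10/3) = -382/9, h(31/9) = -3682/81, h(32/9) = -3934/81, h(11/3) = -466/9, h(34/9) = -4462/81, h(35/9) = -4738/81.
Sum = Δu · [h(3) + h(28/9) + h(29/9) + ...].
Sum ≈ -45.786.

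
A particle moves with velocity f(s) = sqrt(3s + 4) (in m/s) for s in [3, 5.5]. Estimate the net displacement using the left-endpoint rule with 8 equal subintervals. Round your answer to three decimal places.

10.065

Δs = (5.5 − 3)/8 = 0.3125.
Left endpoints: 3, 3.3125, 3.625, 3.9375, 4.25, 4.5625, 4.875, 5.1875.
f(3) ≈ 3.606, f(3.3125) ≈ 3.733, f(3.625) ≈ 3.857, f(3.9375) ≈ 3.976, f(4.25) ≈ 4.093, f(4.5625) ≈ 4.206, f(4.875) ≈ 4.316, f(5.1875) ≈ 4.423.
Sum = Δs · [f(3) + f(3.3125) + f(3.625) + ...].
Sum ≈ 10.065.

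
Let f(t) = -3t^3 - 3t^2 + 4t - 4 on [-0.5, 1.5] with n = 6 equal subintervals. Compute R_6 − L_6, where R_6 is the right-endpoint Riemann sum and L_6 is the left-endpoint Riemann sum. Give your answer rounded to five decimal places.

R_6 ≈ -12.9444444.
L_6 ≈ -10.1111111.
R_6 − L_6 ≈ -2.83333.

-2.83333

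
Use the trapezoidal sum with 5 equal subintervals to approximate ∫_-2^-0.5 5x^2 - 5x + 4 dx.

28.6125

Δx = (-0.5 − (-2))/5 = 0.3.
f(-2) = 34, f(-1.7) = 26.95, f(-1.4) = 20.8, f(-1.1) = 15.55, f(-0.8) = 11.2, f(-0.5) = 7.75.
T_5 = (Δx/2)·[f(x_0) + 2f(x_1) + ... + 2f(x_{4}) + f(x_5)].
Sum = 28.6125.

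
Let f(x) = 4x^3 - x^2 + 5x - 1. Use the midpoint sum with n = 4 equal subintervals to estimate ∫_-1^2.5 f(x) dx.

40.359375

Δx = (2.5 − (-1))/4 = 0.875.
Midpoints: -0.5625, 0.3125, 1.1875, 2.0625.
f(-0.5625) = -4957/1024, f(0.3125) = 601/1024, f(1.1875) = 10471/1024, f(2.0625) = 41117/1024.
Sum = Δx · [f(-0.5625) + f(0.3125) + f(1.1875) + f(2.0625)].
Sum = 40.359375.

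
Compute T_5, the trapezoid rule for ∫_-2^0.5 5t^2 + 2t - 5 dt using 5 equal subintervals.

-2.1875

Δt = (0.5 − (-2))/5 = 0.5.
f(-2) = 11, f(-1.5) = 3.25, f(-1) = -2, f(-0.5) = -4.75, f(0) = -5, f(0.5) = -2.75.
T_5 = (Δt/2)·[f(t_0) + 2f(t_1) + ... + 2f(t_{4}) + f(t_5)].
Sum = -2.1875.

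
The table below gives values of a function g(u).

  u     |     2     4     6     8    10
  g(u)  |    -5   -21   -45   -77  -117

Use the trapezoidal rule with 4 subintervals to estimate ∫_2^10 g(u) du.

Δu = 2.
T_4 = (2/2)·[(-5) + 2·(-21) + 2·(-45) + 2·(-77) + (-117)] = -408.

-408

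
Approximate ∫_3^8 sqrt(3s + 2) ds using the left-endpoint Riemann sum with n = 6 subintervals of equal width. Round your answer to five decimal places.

Δs = (8 − 3)/6 = 5/6.
Left endpoints: 3, 23/6, 14/3, 5.5, 19/3, 43/6.
f(3) ≈ 3.31662, f(23/6) ≈ 3.67423, f(14/3) ≈ 4.00000, f(5.5) ≈ 4.30116, f(19/3) ≈ 4.58258, f(43/6) ≈ 4.84768.
Sum = Δs · [f(3) + f(23/6) + f(14/3) + ...].
Sum ≈ 20.60190.

20.60190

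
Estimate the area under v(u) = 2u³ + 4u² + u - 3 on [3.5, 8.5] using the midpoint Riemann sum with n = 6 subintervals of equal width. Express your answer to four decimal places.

3300.0926

Δu = (8.5 − 3.5)/6 = 5/6.
Midpoints: 47/12, 4.75, 67/12, 77/12, 7.25, 97/12.
v(47/12) = 157631/864, v(4.75) = 306.34375, v(67/12) = 410731/864, v(77/12) = 601781/864, v(7.25) = 976.65625, v(97/12) = 1142881/864.
Sum = Δu · [v(47/12) + v(4.75) + v(67/12) + ...].
Sum ≈ 3300.0926.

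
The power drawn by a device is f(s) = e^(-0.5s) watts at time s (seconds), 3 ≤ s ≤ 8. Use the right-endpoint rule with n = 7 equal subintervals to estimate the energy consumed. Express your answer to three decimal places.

0.341

Δs = (8 − 3)/7 = 5/7.
Right endpoints: 26/7, 31/7, 36/7, 41/7, 46/7, 51/7, 8.
f(26/7) ≈ 0.156, f(31/7) ≈ 0.109, f(36/7) ≈ 0.076, f(41/7) ≈ 0.053, f(46/7) ≈ 0.037, f(51/7) ≈ 0.026, f(8) ≈ 0.018.
Sum = Δs · [f(26/7) + f(31/7) + f(36/7) + ...].
Sum ≈ 0.341.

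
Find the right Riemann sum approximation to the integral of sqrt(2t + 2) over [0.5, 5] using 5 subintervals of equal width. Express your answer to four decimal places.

12.8845

Δt = (5 − 0.5)/5 = 0.9.
Right endpoints: 1.4, 2.3, 3.2, 4.1, 5.
f(1.4) ≈ 2.1909, f(2.3) ≈ 2.5690, f(3.2) ≈ 2.8983, f(4.1) ≈ 3.1937, f(5) ≈ 3.4641.
Sum = Δt · [f(1.4) + f(2.3) + f(3.2) + f(4.1) + f(5)].
Sum ≈ 12.8845.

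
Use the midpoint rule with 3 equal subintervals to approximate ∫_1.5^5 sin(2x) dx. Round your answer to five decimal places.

-0.09575

Δx = (5 − 1.5)/3 = 7/6.
Midpoints: 25/12, 3.25, 53/12.
f(25/12) ≈ -0.85475, f(3.25) ≈ 0.21512, f(53/12) ≈ 0.55756.
Sum = Δx · [f(25/12) + f(3.25) + f(53/12)].
Sum ≈ -0.09575.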